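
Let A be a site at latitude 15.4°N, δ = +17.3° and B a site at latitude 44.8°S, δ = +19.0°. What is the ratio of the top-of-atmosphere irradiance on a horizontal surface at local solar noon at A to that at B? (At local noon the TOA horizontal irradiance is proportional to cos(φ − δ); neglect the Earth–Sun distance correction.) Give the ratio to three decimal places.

2.264

A: cos θ_z = cos(15.4° − (17.3°)) = 0.9995.
B: cos θ_z = cos(-44.8° − (19.0°)) = 0.4415.
Ratio A/B = 0.9995 / 0.4415 = 2.2639.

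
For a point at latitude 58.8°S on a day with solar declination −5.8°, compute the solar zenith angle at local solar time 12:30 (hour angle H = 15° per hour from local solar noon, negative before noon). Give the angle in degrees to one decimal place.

53.3°

Hour angle H = 15° × (12.5 − 12) = 7.50°.
cos θ_z = sin(-58.8°) sin(-5.8°) + cos(-58.8°) cos(-5.8°) cos(7.50°) = 0.0864 + 0.5110 = 0.5974.
θ_z = arccos(0.5974) = 53.32°.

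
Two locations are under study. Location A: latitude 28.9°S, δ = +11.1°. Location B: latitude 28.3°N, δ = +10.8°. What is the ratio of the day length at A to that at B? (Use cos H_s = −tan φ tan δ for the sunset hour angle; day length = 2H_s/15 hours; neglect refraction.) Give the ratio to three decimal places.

0.874

A: H_s = arccos(−tan -28.9° · tan 11.1°) = 83.78°, so 2H_s/15 = 11.1707 h.
B: H_s = arccos(−tan 28.3° · tan 10.8°) = 95.90°, so 2H_s/15 = 12.7867 h.
Ratio A/B = 11.1707 / 12.7867 = 0.8736.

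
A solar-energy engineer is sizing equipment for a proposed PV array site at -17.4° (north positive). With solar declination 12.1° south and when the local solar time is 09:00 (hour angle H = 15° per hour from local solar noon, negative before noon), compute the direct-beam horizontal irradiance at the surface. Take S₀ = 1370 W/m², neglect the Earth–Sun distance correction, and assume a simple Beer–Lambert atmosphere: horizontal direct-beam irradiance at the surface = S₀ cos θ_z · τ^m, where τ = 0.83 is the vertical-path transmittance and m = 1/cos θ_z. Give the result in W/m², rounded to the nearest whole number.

Hour angle H = 15° × (9 − 12) = -45.00°.
With φ = -17.4°, δ = -12.1°, H = -45.00°: sin φ sin δ = 0.0627, cos φ cos δ cos H = 0.6598, so cos θ_z = 0.7225.
Air mass m = 1/cos θ_z = 1/0.7225 = 1.384; τ^m = 0.83^1.384 = 0.7727.
Surface direct beam = 1370 × 0.7225 × 0.7727 = 764.84 W/m².

765 W/m²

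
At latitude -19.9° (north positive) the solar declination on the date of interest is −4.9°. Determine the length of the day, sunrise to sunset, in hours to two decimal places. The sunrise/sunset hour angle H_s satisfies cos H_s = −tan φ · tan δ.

The sunset hour angle satisfies cos H_s = −tan φ tan δ = -0.0310, giving H_s = 91.78°.
Day length = 2 H_s / 15° h⁻¹ = 183.56° / 15 = 12.237 h.

12.24 hours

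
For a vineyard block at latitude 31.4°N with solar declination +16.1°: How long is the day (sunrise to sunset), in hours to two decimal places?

The sunset hour angle satisfies cos H_s = −tan φ tan δ = -0.1762, giving H_s = 100.15°.
Day length = 2 H_s / 15° h⁻¹ = 200.30° / 15 = 13.353 h.

13.35 hours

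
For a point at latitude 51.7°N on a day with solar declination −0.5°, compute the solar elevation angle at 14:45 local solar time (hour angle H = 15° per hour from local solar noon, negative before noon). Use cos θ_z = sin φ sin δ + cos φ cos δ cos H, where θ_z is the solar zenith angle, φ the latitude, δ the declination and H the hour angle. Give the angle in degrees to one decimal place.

27.3°

Hour angle H = 15° × (14.75 − 12) = 41.25°.
With φ = 51.7°, δ = -0.5°, H = 41.25°: sin φ sin δ = -0.0068, cos φ cos δ cos H = 0.4660, so cos θ_z = 0.4592.
θ_z = arccos(0.4592) = 62.66°, so the elevation is 90° − 62.66° = 27.34°.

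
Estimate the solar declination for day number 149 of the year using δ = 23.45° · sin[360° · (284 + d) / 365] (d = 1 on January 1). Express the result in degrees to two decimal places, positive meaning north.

360 × (284 + 149) / 365 = 427.068°; sin(427.068°) = 0.9210.
δ = 23.45 × 0.9210 = 21.597° ≈ +21.60°.

+21.60°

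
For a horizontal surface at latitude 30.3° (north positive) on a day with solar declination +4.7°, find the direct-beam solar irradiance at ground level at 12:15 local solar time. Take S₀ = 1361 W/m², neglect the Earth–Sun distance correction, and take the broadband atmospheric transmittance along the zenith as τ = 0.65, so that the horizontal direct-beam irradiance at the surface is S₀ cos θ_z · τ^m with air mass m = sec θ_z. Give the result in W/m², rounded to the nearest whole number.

759 W/m²

Hour angle H = 15° × (12.25 − 12) = 3.75°.
cos θ_z = sin φ sin δ + cos φ cos δ cos H = (0.5045)(0.0819) + (0.8634)(0.9966)(0.9979) = 0.9000.
Air mass m = 1/cos θ_z = 1/0.9000 = 1.111; τ^m = 0.65^1.111 = 0.6197.
Surface direct beam = 1361 × 0.9000 × 0.6197 = 759.07 W/m².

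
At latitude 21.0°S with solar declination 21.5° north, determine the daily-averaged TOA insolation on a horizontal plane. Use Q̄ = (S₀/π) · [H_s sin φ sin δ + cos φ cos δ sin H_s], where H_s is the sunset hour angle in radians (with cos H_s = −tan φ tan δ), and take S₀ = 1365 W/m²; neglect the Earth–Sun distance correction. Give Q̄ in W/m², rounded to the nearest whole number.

The sunset hour angle satisfies cos H_s = −tan φ tan δ = 0.1512, giving H_s = 81.30°. In radians, H_s = 1.4190.
H_s sin φ sin δ = 1.4190 × -0.3584 × 0.3665 = -0.1864.
cos φ cos δ sin H_s = 0.9336 × 0.9304 × 0.9885 = 0.8586.
Q̄ = (1365/π) × (-0.1864 + 0.8586) = 434.49 × 0.6722 = 292.06 W/m².

292 W/m²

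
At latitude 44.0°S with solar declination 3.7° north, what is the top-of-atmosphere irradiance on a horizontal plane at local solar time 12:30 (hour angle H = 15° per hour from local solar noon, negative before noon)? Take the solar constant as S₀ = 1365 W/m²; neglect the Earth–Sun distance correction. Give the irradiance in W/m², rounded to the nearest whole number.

Hour angle H = 15° × (12.5 − 12) = 7.50°.
With φ = -44.0°, δ = 3.7°, H = 7.50°: sin φ sin δ = -0.0448, cos φ cos δ cos H = 0.7117, so cos θ_z = 0.6669.
Top-of-atmosphere irradiance = S₀ cos θ_z = 1365 × 0.6669 = 910.32 W/m².

910 W/m²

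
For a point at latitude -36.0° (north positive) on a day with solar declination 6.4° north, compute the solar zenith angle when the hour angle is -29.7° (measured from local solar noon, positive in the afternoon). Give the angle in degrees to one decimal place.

50.7°

cos θ_z = sin φ sin δ + cos φ cos δ cos H = (-0.5878)(0.1115) + (0.8090)(0.9938)(0.8686) = 0.6328.
θ_z = arccos(0.6328) = 50.74°.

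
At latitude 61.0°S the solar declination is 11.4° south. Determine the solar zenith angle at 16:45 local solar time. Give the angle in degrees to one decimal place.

Hour angle H = 15° × (16.75 − 12) = 71.25°.
cos θ_z = sin(-61.0°) sin(-11.4°) + cos(-61.0°) cos(-11.4°) cos(71.25°) = 0.1729 + 0.1528 = 0.3257.
θ_z = arccos(0.3257) = 70.99°.

71.0°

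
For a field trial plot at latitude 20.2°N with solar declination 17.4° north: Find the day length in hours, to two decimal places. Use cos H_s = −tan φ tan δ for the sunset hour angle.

12.88 hours

−tan φ tan δ = −(0.3679)(0.3134) = -0.1153; H_s = arccos(-0.1153) = 96.62°.
Day length = 2 H_s / 15° h⁻¹ = 193.24° / 15 = 12.883 h.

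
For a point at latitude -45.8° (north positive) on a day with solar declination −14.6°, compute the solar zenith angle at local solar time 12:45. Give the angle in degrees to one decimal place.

Hour angle H = 15° × (12.75 − 12) = 11.25°.
cos θ_z = sin φ sin δ + cos φ cos δ cos H = (-0.7169)(-0.2521) + (0.6972)(0.9677)(0.9808) = 0.8425.
θ_z = arccos(0.8425) = 32.59°.

32.6°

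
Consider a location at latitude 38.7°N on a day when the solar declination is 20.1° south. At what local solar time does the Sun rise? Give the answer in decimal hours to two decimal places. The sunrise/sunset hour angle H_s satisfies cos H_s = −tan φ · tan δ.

The sunset hour angle satisfies cos H_s = −tan φ tan δ = 0.2932, giving H_s = 72.95°.
Sunrise is at 12 − H_s/15 = 12 − 4.863 = 7.137 h local solar time.

7.14 h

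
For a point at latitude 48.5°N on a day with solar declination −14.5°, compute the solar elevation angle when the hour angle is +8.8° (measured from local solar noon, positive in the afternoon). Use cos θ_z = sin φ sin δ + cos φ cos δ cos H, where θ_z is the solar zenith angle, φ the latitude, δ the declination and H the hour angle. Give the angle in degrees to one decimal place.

26.5°

With φ = 48.5°, δ = -14.5°, H = 8.80°: sin φ sin δ = -0.1875, cos φ cos δ cos H = 0.6340, so cos θ_z = 0.4465.
θ_z = arccos(0.4465) = 63.48°, so the elevation is 90° − 63.48° = 26.52°.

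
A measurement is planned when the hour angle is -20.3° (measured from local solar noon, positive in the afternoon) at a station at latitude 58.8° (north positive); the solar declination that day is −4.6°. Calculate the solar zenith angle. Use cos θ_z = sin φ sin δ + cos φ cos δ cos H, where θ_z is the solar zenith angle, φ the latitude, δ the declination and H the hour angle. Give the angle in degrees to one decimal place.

65.4°

cos θ_z = sin φ sin δ + cos φ cos δ cos H = (0.8554)(-0.0802) + (0.5180)(0.9968)(0.9379) = 0.4157.
θ_z = arccos(0.4157) = 65.44°.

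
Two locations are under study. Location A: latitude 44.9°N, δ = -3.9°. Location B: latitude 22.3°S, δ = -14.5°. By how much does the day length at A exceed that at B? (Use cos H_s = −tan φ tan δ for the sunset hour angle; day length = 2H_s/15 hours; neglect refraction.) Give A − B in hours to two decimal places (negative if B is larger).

A: H_s = arccos(−tan 44.9° · tan -3.9°) = 86.10°, so 2H_s/15 = 11.4800 h.
B: H_s = arccos(−tan -22.3° · tan -14.5°) = 96.09°, so 2H_s/15 = 12.8120 h.
A − B = 11.4800 − 12.8120 = -1.3320 h.

-1.33 h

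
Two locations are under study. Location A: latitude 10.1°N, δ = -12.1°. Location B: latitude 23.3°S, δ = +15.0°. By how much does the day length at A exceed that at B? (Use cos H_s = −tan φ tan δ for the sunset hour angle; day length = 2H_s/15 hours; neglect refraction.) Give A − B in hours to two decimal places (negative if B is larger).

A: H_s = arccos(−tan 10.1° · tan -12.1°) = 87.81°, so 2H_s/15 = 11.7080 h.
B: H_s = arccos(−tan -23.3° · tan 15.0°) = 83.37°, so 2H_s/15 = 11.1160 h.
A − B = 11.7080 − 11.1160 = 0.5920 h.

+0.59 h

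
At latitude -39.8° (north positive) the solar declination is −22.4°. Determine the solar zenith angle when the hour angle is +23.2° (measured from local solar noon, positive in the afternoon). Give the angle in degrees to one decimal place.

With φ = -39.8°, δ = -22.4°, H = 23.20°: sin φ sin δ = 0.2439, cos φ cos δ cos H = 0.6529, so cos θ_z = 0.8968.
θ_z = arccos(0.8968) = 26.26°.

26.3°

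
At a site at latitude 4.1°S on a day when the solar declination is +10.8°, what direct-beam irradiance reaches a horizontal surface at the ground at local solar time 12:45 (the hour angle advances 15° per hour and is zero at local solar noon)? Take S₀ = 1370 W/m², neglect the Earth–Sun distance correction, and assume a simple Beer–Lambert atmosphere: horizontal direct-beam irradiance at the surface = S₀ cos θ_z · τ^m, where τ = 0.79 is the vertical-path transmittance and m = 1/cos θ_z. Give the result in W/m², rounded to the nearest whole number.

Hour angle H = 15° × (12.75 − 12) = 11.25°.
cos θ_z = sin φ sin δ + cos φ cos δ cos H = (-0.0715)(0.1874) + (0.9974)(0.9823)(0.9808) = 0.9475.
Air mass m = 1/cos θ_z = 1/0.9475 = 1.055; τ^m = 0.79^1.055 = 0.7798.
Surface direct beam = 1370 × 0.9475 × 0.7798 = 1012.24 W/m².

1012 W/m²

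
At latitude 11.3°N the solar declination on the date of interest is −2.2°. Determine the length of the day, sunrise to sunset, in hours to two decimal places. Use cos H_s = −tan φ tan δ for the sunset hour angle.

cos H_s = −tan(11.3°) · tan(-2.2°) = 0.0077, so H_s = arccos(0.0077) = 89.56°.
Day length = 2 H_s / 15° h⁻¹ = 179.12° / 15 = 11.941 h.

11.94 hours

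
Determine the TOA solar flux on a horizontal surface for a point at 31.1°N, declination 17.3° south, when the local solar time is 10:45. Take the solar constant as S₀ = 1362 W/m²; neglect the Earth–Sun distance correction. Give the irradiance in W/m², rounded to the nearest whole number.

Hour angle H = 15° × (10.75 − 12) = -18.75°.
With φ = 31.1°, δ = -17.3°, H = -18.75°: sin φ sin δ = -0.1536, cos φ cos δ cos H = 0.7741, so cos θ_z = 0.6205.
Top-of-atmosphere irradiance = S₀ cos θ_z = 1362 × 0.6205 = 845.12 W/m².

845 W/m²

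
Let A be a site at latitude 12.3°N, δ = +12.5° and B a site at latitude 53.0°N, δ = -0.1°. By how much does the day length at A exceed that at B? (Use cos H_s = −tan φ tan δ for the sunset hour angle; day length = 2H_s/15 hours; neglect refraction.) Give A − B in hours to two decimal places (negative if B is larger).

A: H_s = arccos(−tan 12.3° · tan 12.5°) = 92.77°, so 2H_s/15 = 12.3693 h.
B: H_s = arccos(−tan 53.0° · tan -0.1°) = 89.87°, so 2H_s/15 = 11.9827 h.
A − B = 12.3693 − 11.9827 = 0.3866 h.

+0.39 h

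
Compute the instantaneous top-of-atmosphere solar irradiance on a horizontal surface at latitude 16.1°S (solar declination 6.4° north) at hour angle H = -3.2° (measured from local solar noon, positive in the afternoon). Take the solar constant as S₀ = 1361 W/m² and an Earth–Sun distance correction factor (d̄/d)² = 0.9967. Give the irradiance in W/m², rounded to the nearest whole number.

cos θ_z = sin(-16.1°) sin(6.4°) + cos(-16.1°) cos(6.4°) cos(-3.20°) = -0.0309 + 0.9533 = 0.9224.
Top-of-atmosphere irradiance = S₀ (d̄/d)² cos θ_z = 1361 × 0.9967 × 0.9224 = 1251.24 W/m².

1251 W/m²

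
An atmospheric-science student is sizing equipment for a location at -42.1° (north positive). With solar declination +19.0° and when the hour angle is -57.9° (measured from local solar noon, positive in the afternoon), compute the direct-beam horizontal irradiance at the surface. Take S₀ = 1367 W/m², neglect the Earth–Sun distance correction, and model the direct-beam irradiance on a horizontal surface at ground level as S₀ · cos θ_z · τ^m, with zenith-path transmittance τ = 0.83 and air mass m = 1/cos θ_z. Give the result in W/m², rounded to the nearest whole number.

cos θ_z = sin φ sin δ + cos φ cos δ cos H = (-0.6704)(0.3256) + (0.7420)(0.9455)(0.5314) = 0.1545.
Air mass m = 1/cos θ_z = 1/0.1545 = 6.472; τ^m = 0.83^6.472 = 0.2994.
Surface direct beam = 1367 × 0.1545 × 0.2994 = 63.23 W/m².

63 W/m²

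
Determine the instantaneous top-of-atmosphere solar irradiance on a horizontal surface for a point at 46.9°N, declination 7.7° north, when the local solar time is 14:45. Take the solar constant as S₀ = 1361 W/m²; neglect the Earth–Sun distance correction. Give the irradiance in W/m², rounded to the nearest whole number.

Hour angle H = 15° × (14.75 − 12) = 41.25°.
With φ = 46.9°, δ = 7.7°, H = 41.25°: sin φ sin δ = 0.0978, cos φ cos δ cos H = 0.5091, so cos θ_z = 0.6069.
Top-of-atmosphere irradiance = S₀ cos θ_z = 1361 × 0.6069 = 825.99 W/m².

826 W/m²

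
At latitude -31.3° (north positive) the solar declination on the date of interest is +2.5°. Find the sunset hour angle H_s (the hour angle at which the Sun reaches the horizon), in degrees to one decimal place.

The sunset hour angle satisfies cos H_s = −tan φ tan δ = 0.0265, giving H_s = 88.48°.

88.5°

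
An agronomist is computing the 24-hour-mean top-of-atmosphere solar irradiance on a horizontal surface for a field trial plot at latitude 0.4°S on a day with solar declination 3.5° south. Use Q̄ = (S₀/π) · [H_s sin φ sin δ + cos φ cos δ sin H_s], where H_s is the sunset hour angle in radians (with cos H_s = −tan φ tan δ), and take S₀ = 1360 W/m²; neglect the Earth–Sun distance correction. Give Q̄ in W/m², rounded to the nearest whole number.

432 W/m²

cos H_s = −tan(-0.4°) · tan(-3.5°) = -0.0004, so H_s = arccos(-0.0004) = 90.02°. In radians, H_s = 1.5711.
H_s sin φ sin δ = 1.5711 × -0.0070 × -0.0610 = 0.0007.
cos φ cos δ sin H_s = 1.0000 × 0.9981 × 1.0000 = 0.9981.
Q̄ = (1360/π) × (0.0007 + 0.9981) = 432.90 × 0.9988 = 432.38 W/m².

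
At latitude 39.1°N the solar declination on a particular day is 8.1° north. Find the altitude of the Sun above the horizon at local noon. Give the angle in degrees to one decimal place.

At local solar noon the hour angle is zero, so the elevation is 90° − |φ − δ| = 90° − |39.1° − (8.1°)| = 90° − 31.0° = 59.0°.

59.0°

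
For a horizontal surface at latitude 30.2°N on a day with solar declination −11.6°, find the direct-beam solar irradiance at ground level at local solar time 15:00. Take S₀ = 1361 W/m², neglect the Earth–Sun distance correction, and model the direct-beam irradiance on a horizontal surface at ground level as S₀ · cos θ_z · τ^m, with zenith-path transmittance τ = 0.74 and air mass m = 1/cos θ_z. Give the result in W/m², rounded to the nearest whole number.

Hour angle H = 15° × (15 − 12) = 45.00°.
With φ = 30.2°, δ = -11.6°, H = 45.00°: sin φ sin δ = -0.1011, cos φ cos δ cos H = 0.5987, so cos θ_z = 0.4976.
Air mass m = 1/cos θ_z = 1/0.4976 = 2.010; τ^m = 0.74^2.010 = 0.5460.
Surface direct beam = 1361 × 0.4976 × 0.5460 = 369.77 W/m².

370 W/m²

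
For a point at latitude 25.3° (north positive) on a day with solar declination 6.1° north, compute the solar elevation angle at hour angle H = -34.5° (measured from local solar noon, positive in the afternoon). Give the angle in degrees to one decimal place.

cos θ_z = sin(25.3°) sin(6.1°) + cos(25.3°) cos(6.1°) cos(-34.50°) = 0.0454 + 0.7409 = 0.7863.
θ_z = arccos(0.7863) = 38.16°, so the elevation is 90° − 38.16° = 51.84°.

51.8°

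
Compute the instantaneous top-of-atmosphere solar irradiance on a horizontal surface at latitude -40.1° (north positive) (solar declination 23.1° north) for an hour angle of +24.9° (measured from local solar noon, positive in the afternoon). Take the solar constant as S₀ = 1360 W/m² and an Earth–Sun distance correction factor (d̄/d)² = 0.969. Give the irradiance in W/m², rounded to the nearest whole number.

508 W/m²

cos θ_z = sin φ sin δ + cos φ cos δ cos H = (-0.6441)(0.3923) + (0.7649)(0.9198)(0.9070) = 0.3854.
Top-of-atmosphere irradiance = S₀ (d̄/d)² cos θ_z = 1360 × 0.969 × 0.3854 = 507.90 W/m².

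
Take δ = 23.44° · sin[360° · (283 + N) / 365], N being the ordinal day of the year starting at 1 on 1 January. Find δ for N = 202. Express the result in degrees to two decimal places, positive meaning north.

360 × (283 + 202) / 365 = 478.356°; sin(478.356°) = 0.8800.
δ = 23.44 × 0.8800 = 20.627° ≈ +20.63°.

+20.63°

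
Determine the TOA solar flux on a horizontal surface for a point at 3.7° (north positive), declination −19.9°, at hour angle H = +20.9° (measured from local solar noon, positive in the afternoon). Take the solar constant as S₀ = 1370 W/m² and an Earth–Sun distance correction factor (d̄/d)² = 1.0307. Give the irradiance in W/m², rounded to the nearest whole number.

With φ = 3.7°, δ = -19.9°, H = 20.90°: sin φ sin δ = -0.0220, cos φ cos δ cos H = 0.8766, so cos θ_z = 0.8546.
Top-of-atmosphere irradiance = S₀ (d̄/d)² cos θ_z = 1370 × 1.0307 × 0.8546 = 1206.75 W/m².

1207 W/m²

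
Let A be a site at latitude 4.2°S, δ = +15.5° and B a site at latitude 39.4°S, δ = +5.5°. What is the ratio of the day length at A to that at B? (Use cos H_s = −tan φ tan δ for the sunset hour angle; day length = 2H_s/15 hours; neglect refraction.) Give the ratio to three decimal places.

1.039

A: H_s = arccos(−tan -4.2° · tan 15.5°) = 88.83°, so 2H_s/15 = 11.8440 h.
B: H_s = arccos(−tan -39.4° · tan 5.5°) = 85.46°, so 2H_s/15 = 11.3947 h.
Ratio A/B = 11.8440 / 11.3947 = 1.0394.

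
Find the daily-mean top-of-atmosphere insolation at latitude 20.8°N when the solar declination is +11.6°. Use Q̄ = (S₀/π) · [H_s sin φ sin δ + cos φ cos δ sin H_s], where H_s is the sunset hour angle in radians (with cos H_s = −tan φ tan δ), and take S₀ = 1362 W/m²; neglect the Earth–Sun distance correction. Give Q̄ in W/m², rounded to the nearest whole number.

The sunset hour angle satisfies cos H_s = −tan φ tan δ = -0.0780, giving H_s = 94.47°. In radians, H_s = 1.6488.
H_s sin φ sin δ = 1.6488 × 0.3551 × 0.2011 = 0.1177.
cos φ cos δ sin H_s = 0.9348 × 0.9796 × 0.9970 = 0.9130.
Q̄ = (1362/π) × (0.1177 + 0.9130) = 433.54 × 1.0307 = 446.85 W/m².

447 W/m²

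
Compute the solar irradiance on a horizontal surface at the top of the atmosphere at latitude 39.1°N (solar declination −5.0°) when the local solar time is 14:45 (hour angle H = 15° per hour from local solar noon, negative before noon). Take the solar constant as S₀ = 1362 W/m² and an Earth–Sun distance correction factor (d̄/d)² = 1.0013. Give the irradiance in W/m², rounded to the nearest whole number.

718 W/m²

Hour angle H = 15° × (14.75 − 12) = 41.25°.
cos θ_z = sin φ sin δ + cos φ cos δ cos H = (0.6307)(-0.0872) + (0.7760)(0.9962)(0.7518) = 0.5262.
Top-of-atmosphere irradiance = S₀ (d̄/d)² cos θ_z = 1362 × 1.0013 × 0.5262 = 717.62 W/m².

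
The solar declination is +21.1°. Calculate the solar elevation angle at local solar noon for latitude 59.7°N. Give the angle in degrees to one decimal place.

At local solar noon the hour angle is zero, so the elevation is 90° − |φ − δ| = 90° − |59.7° − (21.1°)| = 90° − 38.6° = 51.4°.

51.4°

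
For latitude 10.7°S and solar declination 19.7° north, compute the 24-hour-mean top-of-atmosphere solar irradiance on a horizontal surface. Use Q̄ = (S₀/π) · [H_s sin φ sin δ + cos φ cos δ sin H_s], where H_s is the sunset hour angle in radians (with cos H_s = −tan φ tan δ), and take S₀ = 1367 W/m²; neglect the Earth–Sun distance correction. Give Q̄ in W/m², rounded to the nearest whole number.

361 W/m²

−tan φ tan δ = −(-0.1890)(0.3581) = 0.0677; H_s = arccos(0.0677) = 86.12°. In radians, H_s = 1.5031.
H_s sin φ sin δ = 1.5031 × -0.1857 × 0.3371 = -0.0941.
cos φ cos δ sin H_s = 0.9826 × 0.9415 × 0.9977 = 0.9230.
Q̄ = (1367/π) × (-0.0941 + 0.9230) = 435.13 × 0.8289 = 360.68 W/m².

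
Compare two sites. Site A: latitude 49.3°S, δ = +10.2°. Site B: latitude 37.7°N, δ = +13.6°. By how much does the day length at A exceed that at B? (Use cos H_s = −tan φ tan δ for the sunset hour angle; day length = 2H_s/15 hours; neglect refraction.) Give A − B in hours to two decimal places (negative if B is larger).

-3.05 h

A: H_s = arccos(−tan -49.3° · tan 10.2°) = 77.93°, so 2H_s/15 = 10.3907 h.
B: H_s = arccos(−tan 37.7° · tan 13.6°) = 100.78°, so 2H_s/15 = 13.4373 h.
A − B = 10.3907 − 13.4373 = -3.0466 h.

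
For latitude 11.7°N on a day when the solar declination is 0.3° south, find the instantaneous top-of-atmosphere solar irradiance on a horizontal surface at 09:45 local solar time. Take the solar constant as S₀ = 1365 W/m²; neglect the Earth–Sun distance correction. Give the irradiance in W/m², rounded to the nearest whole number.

Hour angle H = 15° × (9.75 − 12) = -33.75°.
cos θ_z = sin(11.7°) sin(-0.3°) + cos(11.7°) cos(-0.3°) cos(-33.75°) = -0.0011 + 0.8142 = 0.8131.
Top-of-atmosphere irradiance = S₀ cos θ_z = 1365 × 0.8131 = 1109.88 W/m².

1110 W/m²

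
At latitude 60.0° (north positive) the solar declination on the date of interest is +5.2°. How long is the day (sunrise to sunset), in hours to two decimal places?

cos H_s = −tan(60.0°) · tan(5.2°) = -0.1576, so H_s = arccos(-0.1576) = 99.07°.
Day length = 2 H_s / 15° h⁻¹ = 198.14° / 15 = 13.209 h.

13.21 hours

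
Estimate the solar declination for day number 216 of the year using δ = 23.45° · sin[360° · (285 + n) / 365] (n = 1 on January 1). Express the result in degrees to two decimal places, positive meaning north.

+16.83°

360 × (285 + 216) / 365 = 494.137°; sin(494.137°) = 0.7177.
δ = 23.45 × 0.7177 = 16.830° ≈ +16.83°.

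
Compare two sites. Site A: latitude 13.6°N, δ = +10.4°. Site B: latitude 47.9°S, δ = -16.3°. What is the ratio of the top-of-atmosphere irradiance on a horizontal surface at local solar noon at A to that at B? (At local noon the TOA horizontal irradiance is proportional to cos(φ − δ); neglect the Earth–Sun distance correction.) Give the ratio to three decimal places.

1.172

A: cos θ_z = cos(13.6° − (10.4°)) = 0.9984.
B: cos θ_z = cos(-47.9° − (-16.3°)) = 0.8517.
Ratio A/B = 0.9984 / 0.8517 = 1.1722.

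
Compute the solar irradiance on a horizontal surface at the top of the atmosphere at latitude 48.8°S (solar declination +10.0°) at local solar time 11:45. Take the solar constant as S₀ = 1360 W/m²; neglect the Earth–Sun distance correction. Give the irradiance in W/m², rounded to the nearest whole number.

703 W/m²

Hour angle H = 15° × (11.75 − 12) = -3.75°.
cos θ_z = sin(-48.8°) sin(10.0°) + cos(-48.8°) cos(10.0°) cos(-3.75°) = -0.1307 + 0.6473 = 0.5166.
Top-of-atmosphere irradiance = S₀ cos θ_z = 1360 × 0.5166 = 702.58 W/m².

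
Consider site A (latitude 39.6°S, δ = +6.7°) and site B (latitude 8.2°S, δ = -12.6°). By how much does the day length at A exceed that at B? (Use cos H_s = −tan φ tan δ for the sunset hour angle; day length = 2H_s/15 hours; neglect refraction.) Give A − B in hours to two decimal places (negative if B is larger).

A: H_s = arccos(−tan -39.6° · tan 6.7°) = 84.42°, so 2H_s/15 = 11.2560 h.
B: H_s = arccos(−tan -8.2° · tan -12.6°) = 91.85°, so 2H_s/15 = 12.2467 h.
A − B = 11.2560 − 12.2467 = -0.9907 h.

-0.99 h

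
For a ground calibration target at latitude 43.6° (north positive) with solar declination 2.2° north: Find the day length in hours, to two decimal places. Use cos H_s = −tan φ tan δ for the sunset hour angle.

12.28 hours

−tan φ tan δ = −(0.9523)(0.0384) = -0.0366; H_s = arccos(-0.0366) = 92.10°.
Day length = 2 H_s / 15° h⁻¹ = 184.20° / 15 = 12.280 h.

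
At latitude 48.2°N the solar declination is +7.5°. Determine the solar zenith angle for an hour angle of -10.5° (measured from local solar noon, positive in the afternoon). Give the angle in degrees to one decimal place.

cos θ_z = sin φ sin δ + cos φ cos δ cos H = (0.7455)(0.1305) + (0.6665)(0.9914)(0.9833) = 0.7470.
θ_z = arccos(0.7470) = 41.67°.

41.7°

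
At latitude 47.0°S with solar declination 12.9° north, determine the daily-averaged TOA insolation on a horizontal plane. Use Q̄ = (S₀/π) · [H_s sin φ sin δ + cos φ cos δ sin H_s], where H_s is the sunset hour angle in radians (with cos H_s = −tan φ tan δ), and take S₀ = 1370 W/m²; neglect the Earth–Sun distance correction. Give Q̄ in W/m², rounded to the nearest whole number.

187 W/m²

cos H_s = −tan(-47.0°) · tan(12.9°) = 0.2456, so H_s = arccos(0.2456) = 75.78°. In radians, H_s = 1.3226.
H_s sin φ sin δ = 1.3226 × -0.7314 × 0.2233 = -0.2160.
cos φ cos δ sin H_s = 0.6820 × 0.9748 × 0.9694 = 0.6445.
Q̄ = (1370/π) × (-0.2160 + 0.6445) = 436.08 × 0.4285 = 186.86 W/m².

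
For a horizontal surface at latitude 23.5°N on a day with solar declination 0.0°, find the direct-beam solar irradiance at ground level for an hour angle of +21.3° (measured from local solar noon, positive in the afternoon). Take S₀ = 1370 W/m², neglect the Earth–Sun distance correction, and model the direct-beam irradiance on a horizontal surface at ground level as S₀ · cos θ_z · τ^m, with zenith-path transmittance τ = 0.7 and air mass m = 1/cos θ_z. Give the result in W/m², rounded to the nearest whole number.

With φ = 23.5°, δ = 0.0°, H = 21.30°: sin φ sin δ = 0.0000, cos φ cos δ cos H = 0.8544, so cos θ_z = 0.8544.
Air mass m = 1/cos θ_z = 1/0.8544 = 1.170; τ^m = 0.7^1.170 = 0.6588.
Surface direct beam = 1370 × 0.8544 × 0.6588 = 771.14 W/m².

771 W/m²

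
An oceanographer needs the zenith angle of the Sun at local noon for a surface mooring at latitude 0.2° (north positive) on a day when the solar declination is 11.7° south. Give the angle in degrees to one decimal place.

At local solar noon the hour angle is zero, so the zenith angle is |φ − δ| = |0.2° − (-11.7°)| = 11.9°.

11.9°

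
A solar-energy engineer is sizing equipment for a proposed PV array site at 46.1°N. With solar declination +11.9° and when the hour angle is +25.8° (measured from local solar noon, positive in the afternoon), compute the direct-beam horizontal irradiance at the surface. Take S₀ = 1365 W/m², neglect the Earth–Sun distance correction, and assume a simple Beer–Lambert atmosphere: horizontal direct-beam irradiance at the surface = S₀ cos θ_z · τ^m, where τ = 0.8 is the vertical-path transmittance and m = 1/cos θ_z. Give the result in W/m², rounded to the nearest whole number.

cos θ_z = sin φ sin δ + cos φ cos δ cos H = (0.7206)(0.2062) + (0.6934)(0.9785)(0.9003) = 0.7594.
Air mass m = 1/cos θ_z = 1/0.7594 = 1.317; τ^m = 0.8^1.317 = 0.7454.
Surface direct beam = 1365 × 0.7594 × 0.7454 = 772.67 W/m².

773 W/m²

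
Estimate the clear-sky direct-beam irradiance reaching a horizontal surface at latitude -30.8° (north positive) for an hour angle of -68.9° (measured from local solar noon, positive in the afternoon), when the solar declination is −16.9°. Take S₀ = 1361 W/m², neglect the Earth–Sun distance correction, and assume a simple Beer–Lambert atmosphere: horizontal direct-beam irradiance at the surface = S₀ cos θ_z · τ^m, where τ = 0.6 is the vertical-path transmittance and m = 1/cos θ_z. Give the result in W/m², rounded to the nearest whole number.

192 W/m²

cos θ_z = sin(-30.8°) sin(-16.9°) + cos(-30.8°) cos(-16.9°) cos(-68.90°) = 0.1489 + 0.2959 = 0.4448.
Air mass m = 1/cos θ_z = 1/0.4448 = 2.248; τ^m = 0.6^2.248 = 0.3172.
Surface direct beam = 1361 × 0.4448 × 0.3172 = 192.02 W/m².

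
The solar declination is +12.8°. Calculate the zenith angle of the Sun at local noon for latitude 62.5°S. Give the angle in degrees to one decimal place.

At local solar noon the hour angle is zero, so the zenith angle is |φ − δ| = |-62.5° − (12.8°)| = 75.3°.

75.3°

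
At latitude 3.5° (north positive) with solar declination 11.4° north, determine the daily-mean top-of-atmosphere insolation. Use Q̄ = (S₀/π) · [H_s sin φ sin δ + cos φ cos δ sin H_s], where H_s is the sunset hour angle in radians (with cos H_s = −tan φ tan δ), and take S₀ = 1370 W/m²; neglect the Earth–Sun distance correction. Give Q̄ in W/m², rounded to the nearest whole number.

435 W/m²

−tan φ tan δ = −(0.0612)(0.2016) = -0.0123; H_s = arccos(-0.0123) = 90.70°. In radians, H_s = 1.5830.
H_s sin φ sin δ = 1.5830 × 0.0610 × 0.1977 = 0.0191.
cos φ cos δ sin H_s = 0.9981 × 0.9803 × 0.9999 = 0.9783.
Q̄ = (1370/π) × (0.0191 + 0.9783) = 436.08 × 0.9974 = 434.95 W/m².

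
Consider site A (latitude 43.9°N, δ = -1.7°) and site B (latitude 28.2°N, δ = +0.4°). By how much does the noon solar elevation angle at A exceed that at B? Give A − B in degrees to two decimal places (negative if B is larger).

-17.80°

A: 90° − |43.9 − (-1.7)| = 44.40°.
B: 90° − |28.2 − (0.4)| = 62.20°.
A − B = 44.40 − 62.20 = -17.80°.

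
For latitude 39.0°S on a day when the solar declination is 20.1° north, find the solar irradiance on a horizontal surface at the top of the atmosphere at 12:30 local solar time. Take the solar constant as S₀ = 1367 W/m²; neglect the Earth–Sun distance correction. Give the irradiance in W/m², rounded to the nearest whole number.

Hour angle H = 15° × (12.5 − 12) = 7.50°.
cos θ_z = sin φ sin δ + cos φ cos δ cos H = (-0.6293)(0.3437) + (0.7771)(0.9391)(0.9914) = 0.5072.
Top-of-atmosphere irradiance = S₀ cos θ_z = 1367 × 0.5072 = 693.34 W/m².

693 W/m²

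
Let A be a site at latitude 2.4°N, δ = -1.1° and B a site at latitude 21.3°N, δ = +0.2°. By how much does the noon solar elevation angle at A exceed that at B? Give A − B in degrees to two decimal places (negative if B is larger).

+17.60°

A: 90° − |2.4 − (-1.1)| = 86.50°.
B: 90° − |21.3 − (0.2)| = 68.90°.
A − B = 86.50 − 68.90 = 17.60°.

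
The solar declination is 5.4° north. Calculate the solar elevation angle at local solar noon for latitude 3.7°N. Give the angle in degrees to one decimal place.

At local solar noon the hour angle is zero, so the elevation is 90° − |φ − δ| = 90° − |3.7° − (5.4°)| = 90° − 1.7° = 88.3°.

88.3°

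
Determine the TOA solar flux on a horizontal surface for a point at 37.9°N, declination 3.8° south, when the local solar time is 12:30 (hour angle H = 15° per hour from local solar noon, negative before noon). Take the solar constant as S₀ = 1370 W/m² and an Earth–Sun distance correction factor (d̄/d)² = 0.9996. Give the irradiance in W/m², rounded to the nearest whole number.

Hour angle H = 15° × (12.5 − 12) = 7.50°.
With φ = 37.9°, δ = -3.8°, H = 7.50°: sin φ sin δ = -0.0407, cos φ cos δ cos H = 0.7806, so cos θ_z = 0.7399.
Top-of-atmosphere irradiance = S₀ (d̄/d)² cos θ_z = 1370 × 0.9996 × 0.7399 = 1013.26 W/m².

1013 W/m²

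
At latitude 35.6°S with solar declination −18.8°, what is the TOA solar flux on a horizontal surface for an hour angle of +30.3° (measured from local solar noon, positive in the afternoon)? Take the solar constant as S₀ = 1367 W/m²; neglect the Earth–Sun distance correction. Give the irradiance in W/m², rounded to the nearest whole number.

1165 W/m²

With φ = -35.6°, δ = -18.8°, H = 30.30°: sin φ sin δ = 0.1876, cos φ cos δ cos H = 0.6646, so cos θ_z = 0.8522.
Top-of-atmosphere irradiance = S₀ cos θ_z = 1367 × 0.8522 = 1164.96 W/m².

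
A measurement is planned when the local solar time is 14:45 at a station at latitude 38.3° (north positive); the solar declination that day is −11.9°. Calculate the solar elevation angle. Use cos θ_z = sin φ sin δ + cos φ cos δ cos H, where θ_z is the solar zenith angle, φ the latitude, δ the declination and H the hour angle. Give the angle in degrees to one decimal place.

Hour angle H = 15° × (14.75 − 12) = 41.25°.
cos θ_z = sin φ sin δ + cos φ cos δ cos H = (0.6198)(-0.2062) + (0.7848)(0.9785)(0.7518) = 0.4495.
θ_z = arccos(0.4495) = 63.29°, so the elevation is 90° − 63.29° = 26.71°.

26.7°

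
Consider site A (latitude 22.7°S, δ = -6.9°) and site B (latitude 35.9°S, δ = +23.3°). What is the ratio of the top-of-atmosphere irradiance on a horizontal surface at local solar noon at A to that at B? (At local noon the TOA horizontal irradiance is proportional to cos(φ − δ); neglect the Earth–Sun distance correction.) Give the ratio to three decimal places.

A: cos θ_z = cos(-22.7° − (-6.9°)) = 0.9622.
B: cos θ_z = cos(-35.9° − (23.3°)) = 0.5120.
Ratio A/B = 0.9622 / 0.5120 = 1.8793.

1.879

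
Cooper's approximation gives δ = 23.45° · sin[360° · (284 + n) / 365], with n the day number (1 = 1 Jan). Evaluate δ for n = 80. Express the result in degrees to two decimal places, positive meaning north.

-0.40°

360 × (284 + 80) / 365 = 359.014°; sin(359.014°) = -0.0172.
δ = 23.45 × -0.0172 = -0.403° ≈ -0.40°.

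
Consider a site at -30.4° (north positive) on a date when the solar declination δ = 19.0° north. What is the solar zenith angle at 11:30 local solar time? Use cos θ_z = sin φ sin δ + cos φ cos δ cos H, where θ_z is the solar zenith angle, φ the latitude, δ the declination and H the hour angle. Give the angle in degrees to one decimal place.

Hour angle H = 15° × (11.5 − 12) = -7.50°.
cos θ_z = sin(-30.4°) sin(19.0°) + cos(-30.4°) cos(19.0°) cos(-7.50°) = -0.1647 + 0.8085 = 0.6438.
θ_z = arccos(0.6438) = 49.92°.

49.9°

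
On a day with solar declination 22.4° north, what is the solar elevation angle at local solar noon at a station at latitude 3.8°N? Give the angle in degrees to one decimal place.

71.4°

At local solar noon the hour angle is zero, so the elevation is 90° − |φ − δ| = 90° − |3.8° − (22.4°)| = 90° − 18.6° = 71.4°.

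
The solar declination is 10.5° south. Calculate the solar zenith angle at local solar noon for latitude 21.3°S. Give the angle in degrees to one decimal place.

At local solar noon the hour angle is zero, so the zenith angle is |φ − δ| = |-21.3° − (-10.5°)| = 10.8°.

10.8°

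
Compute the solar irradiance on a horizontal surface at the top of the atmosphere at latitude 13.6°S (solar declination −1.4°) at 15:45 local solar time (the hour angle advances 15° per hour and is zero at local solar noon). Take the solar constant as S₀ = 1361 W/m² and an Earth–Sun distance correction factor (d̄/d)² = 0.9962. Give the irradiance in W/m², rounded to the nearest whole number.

740 W/m²

Hour angle H = 15° × (15.75 − 12) = 56.25°.
With φ = -13.6°, δ = -1.4°, H = 56.25°: sin φ sin δ = 0.0057, cos φ cos δ cos H = 0.5398, so cos θ_z = 0.5455.
Top-of-atmosphere irradiance = S₀ (d̄/d)² cos θ_z = 1361 × 0.9962 × 0.5455 = 739.60 W/m².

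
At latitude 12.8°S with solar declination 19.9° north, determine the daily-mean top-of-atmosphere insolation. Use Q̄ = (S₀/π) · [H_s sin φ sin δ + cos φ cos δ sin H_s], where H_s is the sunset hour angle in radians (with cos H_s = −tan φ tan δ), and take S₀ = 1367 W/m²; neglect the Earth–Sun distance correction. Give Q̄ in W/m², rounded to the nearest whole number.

349 W/m²

cos H_s = −tan(-12.8°) · tan(19.9°) = 0.0822, so H_s = arccos(0.0822) = 85.28°. In radians, H_s = 1.4884.
H_s sin φ sin δ = 1.4884 × -0.2215 × 0.3404 = -0.1122.
cos φ cos δ sin H_s = 0.9751 × 0.9403 × 0.9966 = 0.9138.
Q̄ = (1367/π) × (-0.1122 + 0.9138) = 435.13 × 0.8016 = 348.80 W/m².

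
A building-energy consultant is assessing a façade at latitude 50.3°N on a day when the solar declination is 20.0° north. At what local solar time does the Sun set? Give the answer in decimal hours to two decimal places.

19.73 h

cos H_s = −tan(50.3°) · tan(20.0°) = -0.4384, so H_s = arccos(-0.4384) = 116.00°.
Sunset is at 12 + H_s/15 = 12 + 7.733 = 19.733 h local solar time.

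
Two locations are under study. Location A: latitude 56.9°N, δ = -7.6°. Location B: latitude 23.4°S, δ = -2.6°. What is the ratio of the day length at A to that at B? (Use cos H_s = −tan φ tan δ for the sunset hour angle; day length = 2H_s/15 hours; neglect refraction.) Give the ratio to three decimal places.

A: H_s = arccos(−tan 56.9° · tan -7.6°) = 78.19°, so 2H_s/15 = 10.4253 h.
B: H_s = arccos(−tan -23.4° · tan -2.6°) = 91.13°, so 2H_s/15 = 12.1507 h.
Ratio A/B = 10.4253 / 12.1507 = 0.8580.

0.858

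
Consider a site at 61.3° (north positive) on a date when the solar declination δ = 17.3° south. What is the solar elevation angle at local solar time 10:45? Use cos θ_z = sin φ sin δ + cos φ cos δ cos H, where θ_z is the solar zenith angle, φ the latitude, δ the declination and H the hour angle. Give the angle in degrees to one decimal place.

10.0°

Hour angle H = 15° × (10.75 − 12) = -18.75°.
With φ = 61.3°, δ = -17.3°, H = -18.75°: sin φ sin δ = -0.2608, cos φ cos δ cos H = 0.4342, so cos θ_z = 0.1734.
θ_z = arccos(0.1734) = 80.01°, so the elevation is 90° − 80.01° = 9.99°.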